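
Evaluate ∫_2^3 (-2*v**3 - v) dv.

-35

By the power rule, an antiderivative is F(v) = -v**4/2 - v**2/2.
Then F(3) - F(2) = (-45) - (-10) = -35.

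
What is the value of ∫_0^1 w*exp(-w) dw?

1 - 2*exp(-1)

Integrate by parts once (u = w, dv = exp(-w) dw).
An antiderivative is F(w) = (-w - 1)*exp(-w).
Then F(1) - F(0) = (-2*exp(-1)) - (-1) = 1 - 2*exp(-1).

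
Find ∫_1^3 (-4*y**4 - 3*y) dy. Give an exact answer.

-1028/5

By the power rule, an antiderivative is F(y) = -4*y**5/5 - 3*y**2/2.
Then F(3) - F(1) = (-2079/10) - (-23/10) = -1028/5.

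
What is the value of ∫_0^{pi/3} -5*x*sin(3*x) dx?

Integrate by parts once (u = x, dv = -5*sin(3*x) dx).
An antiderivative is F(x) = 5*x*cos(3*x)/3 - 5*sin(3*x)/9.
Then F(pi/3) - F(0) = (-5*pi/9) - (0) = -5*pi/9.

-5*pi/9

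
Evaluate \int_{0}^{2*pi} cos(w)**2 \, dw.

pi

Use the identity cos^2(w) = (1 + cos(2*w))/2.
An antiderivative is F(w) = w/2 + sin(2*w)/4.
Then F(2*pi) - F(0) = (pi) - (0) = pi.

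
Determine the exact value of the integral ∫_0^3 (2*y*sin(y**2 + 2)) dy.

Let u = y**2 + 2, so du = 2*y dy. When y = 0, u = 2; when y = 3, u = 11.
The integral becomes ∫ sin(u) du from 2 to 11, with antiderivative -cos(u).
Back in y: F(y) = -cos(y**2 + 2).
Then F(3) - F(0) = (-cos(11)) - (-cos(2)) = cos(2) - cos(11).

cos(2) - cos(11)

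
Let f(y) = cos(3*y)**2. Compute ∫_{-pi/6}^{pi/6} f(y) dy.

pi/6

Use the identity cos^2(3*y) = (1 + cos(6*y))/2.
An antiderivative is F(y) = y/2 + sin(6*y)/12.
Then F(pi/6) - F(-pi/6) = (pi/12) - (-pi/12) = pi/6.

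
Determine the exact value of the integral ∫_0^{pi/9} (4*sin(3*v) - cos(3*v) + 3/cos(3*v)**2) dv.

2/3 + 5*sqrt(3)/6

An antiderivative is F(v) = -sin(3*v)/3 - 4*cos(3*v)/3 + tan(3*v).
Then F(pi/9) - F(0) = (-2/3 + 5*sqrt(3)/6) - (-4/3) = 2/3 + 5*sqrt(3)/6.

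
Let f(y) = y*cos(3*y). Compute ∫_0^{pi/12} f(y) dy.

Integrate by parts once (u = y, dv = cos(3*y) dy).
An antiderivative is F(y) = y*sin(3*y)/3 + cos(3*y)/9.
Then F(pi/12) - F(0) = (sqrt(2)*(pi + 4)/72) - (1/9) = -1/9 + sqrt(2)*pi/72 + sqrt(2)/18.

-1/9 + sqrt(2)*pi/72 + sqrt(2)/18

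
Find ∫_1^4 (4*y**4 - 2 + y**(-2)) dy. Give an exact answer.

By the power rule, an antiderivative is F(y) = 4*y**5/5 - 2*y - 1/y.
Then F(4) - F(1) = (16219/20) - (-11/5) = 16263/20.

16263/20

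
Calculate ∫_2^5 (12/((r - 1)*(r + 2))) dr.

Factor the denominator: r**2 + r - 2 = (r + 2)(r - 1).
Partial fractions: 12/((r - 1)*(r + 2)) = -4/(r + 2) + 4/(r - 1).
An antiderivative is F(r) = 4*log(r - 1) - 4*log(r + 2).
Then F(5) - F(2) = (-4*log(7) + 8*log(2)) - (-8*log(2)) = -4*log(7) + 16*log(2).

-4*log(7) + 16*log(2)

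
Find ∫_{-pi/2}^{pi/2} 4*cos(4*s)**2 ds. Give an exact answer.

Use the identity cos^2(4*s) = (1 + cos(8*s))/2.
An antiderivative is F(s) = 2*s + sin(8*s)/4.
Then F(pi/2) - F(-pi/2) = (pi) - (-pi) = 2*pi.

2*pi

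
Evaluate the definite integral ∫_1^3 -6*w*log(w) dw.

12 - 27*log(3)

Integrate by parts once (u = ln w, dv = -6*w dw).
An antiderivative is F(w) = -3*w**2*(2*log(w) - 1)/2.
Then F(3) - F(1) = (27/2 - 27*log(3)) - (3/2) = 12 - 27*log(3).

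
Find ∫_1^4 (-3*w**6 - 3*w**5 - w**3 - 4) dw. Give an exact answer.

-256047/28

By the power rule, an antiderivative is F(w) = -3*w**7/7 - w**6/2 - w**4/4 - 4*w.
Then F(4) - F(1) = (-64048/7) - (-145/28) = -256047/28.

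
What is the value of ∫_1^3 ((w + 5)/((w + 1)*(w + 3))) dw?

Factor the denominator: w**2 + 4*w + 3 = (w + 3)(w + 1).
Partial fractions: (w + 5)/((w + 1)*(w + 3)) = -1/(w + 3) + 2/(w + 1).
An antiderivative is F(w) = 2*log(w + 1) - log(w + 3).
Then F(3) - F(1) = (log(8/3)) - (0) = log(8/3).

log(8/3)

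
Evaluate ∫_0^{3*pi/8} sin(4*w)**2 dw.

Use the identity sin^2(4*w) = (1 - cos(8*w))/2.
An antiderivative is F(w) = w/2 - sin(8*w)/16.
Then F(3*pi/8) - F(0) = (3*pi/16) - (0) = 3*pi/16.

3*pi/16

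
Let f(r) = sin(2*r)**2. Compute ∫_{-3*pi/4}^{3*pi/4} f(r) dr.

3*pi/4

Use the identity sin^2(2*r) = (1 - cos(4*r))/2.
An antiderivative is F(r) = r/2 - sin(4*r)/8.
Then F(3*pi/4) - F(-3*pi/4) = (3*pi/8) - (-3*pi/8) = 3*pi/4.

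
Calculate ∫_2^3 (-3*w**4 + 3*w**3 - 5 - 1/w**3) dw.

-29851/360

By the power rule, an antiderivative is F(w) = -3*w**5/5 + 3*w**4/4 - 5*w + 1/(2*w**2).
Then F(3) - F(2) = (-17999/180) - (-683/40) = -29851/360.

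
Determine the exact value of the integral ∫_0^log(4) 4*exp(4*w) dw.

255

Let u = exp(w), so du = exp(w) dw. When w = 0, u = 1; when w = log(4), u = 4.
The integral becomes 4·∫ u**3 du from 1 to 4, with antiderivative u**4.
Back in w: F(w) = exp(4*w).
Then F(log(4)) - F(0) = (256) - (1) = 255.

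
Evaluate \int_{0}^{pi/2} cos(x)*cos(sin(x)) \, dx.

sin(1)

Let u = sin(x), so du = cos(x) dx. When x = 0, u = 0; when x = pi/2, u = 1.
The integral becomes ∫ cos(u) du from 0 to 1, with antiderivative sin(u).
Back in x: F(x) = sin(sin(x)).
Then F(pi/2) - F(0) = (sin(1)) - (0) = sin(1).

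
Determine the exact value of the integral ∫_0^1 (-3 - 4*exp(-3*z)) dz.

-13/3 + 4*exp(-3)/3

An antiderivative is F(z) = -3*z + 4*exp(-3*z)/3.
Then F(1) - F(0) = (-3 + 4*exp(-3)/3) - (4/3) = -13/3 + 4*exp(-3)/3.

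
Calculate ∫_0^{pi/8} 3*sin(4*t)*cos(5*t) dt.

Use the identity sin(4*t)cos(5*t) = [sin(9*t) + sin(-t)]/2.
An antiderivative is F(t) = 3*cos(t)/2 - cos(9*t)/6.
Then F(pi/8) - F(0) = (5*sqrt(sqrt(2) + 2)/6) - (4/3) = -4/3 + 5*sqrt(sqrt(2) + 2)/6.

-4/3 + 5*sqrt(sqrt(2) + 2)/6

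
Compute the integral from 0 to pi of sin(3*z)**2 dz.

Use the identity sin^2(3*z) = (1 - cos(6*z))/2.
An antiderivative is F(z) = z/2 - sin(6*z)/12.
Then F(pi) - F(0) = (pi/2) - (0) = pi/2.

pi/2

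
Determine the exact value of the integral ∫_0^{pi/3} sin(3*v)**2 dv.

pi/6

Use the identity sin^2(3*v) = (1 - cos(6*v))/2.
An antiderivative is F(v) = v/2 - sin(6*v)/12.
Then F(pi/3) - F(0) = (pi/6) - (0) = pi/6.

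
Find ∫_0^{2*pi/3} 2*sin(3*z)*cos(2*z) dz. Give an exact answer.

Use the identity sin(3*z)cos(2*z) = [sin(5*z) + sin(z)]/2.
An antiderivative is F(z) = -cos(z) - cos(5*z)/5.
Then F(2*pi/3) - F(0) = (3/5) - (-6/5) = 9/5.

9/5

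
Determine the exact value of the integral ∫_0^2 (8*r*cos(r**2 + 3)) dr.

Let u = r**2 + 3, so du = 2*r dr. When r = 0, u = 3; when r = 2, u = 7.
The integral becomes 4·∫ cos(u) du from 3 to 7, with antiderivative 4*sin(u).
Back in r: F(r) = 4*sin(r**2 + 3).
Then F(2) - F(0) = (4*sin(7)) - (4*sin(3)) = -4*sin(3) + 4*sin(7).

-4*sin(3) + 4*sin(7)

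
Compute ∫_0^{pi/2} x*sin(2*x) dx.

Integrate by parts once (u = x, dv = sin(2*x) dx).
An antiderivative is F(x) = -x*cos(2*x)/2 + sin(2*x)/4.
Then F(pi/2) - F(0) = (pi/4) - (0) = pi/4.

pi/4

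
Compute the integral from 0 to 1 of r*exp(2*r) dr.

Integrate by parts once (u = r, dv = exp(2*r) dr).
An antiderivative is F(r) = (2*r - 1)*exp(2*r)/4.
Then F(1) - F(0) = (exp(2)/4) - (-1/4) = 1/4 + exp(2)/4.

1/4 + exp(2)/4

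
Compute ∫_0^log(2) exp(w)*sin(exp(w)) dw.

Let u = exp(w), so du = exp(w) dw. When w = 0, u = 1; when w = log(2), u = 2.
The integral becomes ∫ sin(u) du from 1 to 2, with antiderivative -cos(u).
Back in w: F(w) = -cos(exp(w)).
Then F(log(2)) - F(0) = (-cos(2)) - (-cos(1)) = -cos(2) + cos(1).

-cos(2) + cos(1)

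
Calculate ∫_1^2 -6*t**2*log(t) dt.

14/3 - 16*log(2)

Integrate by parts once (u = ln t, dv = -6*t**2 dt).
An antiderivative is F(t) = -2*t**3*(3*log(t) - 1)/3.
Then F(2) - F(1) = (16/3 - 16*log(2)) - (2/3) = 14/3 - 16*log(2).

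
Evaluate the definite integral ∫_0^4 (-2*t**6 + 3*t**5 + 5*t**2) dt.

By the power rule, an antiderivative is F(t) = -2*t**7/7 + t**6/2 + 5*t**3/3.
Then F(4) - F(0) = (-53056/21) - (0) = -53056/21.

-53056/21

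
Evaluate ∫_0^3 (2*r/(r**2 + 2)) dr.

Let u = r**2 + 2, so du = 2*r dr. When r = 0, u = 2; when r = 3, u = 11.
The integral becomes ∫ 1/u du from 2 to 11, with antiderivative log(u).
Back in r: F(r) = log(r**2 + 2).
Then F(3) - F(0) = (log(11)) - (log(2)) = log(11/2).

log(11/2)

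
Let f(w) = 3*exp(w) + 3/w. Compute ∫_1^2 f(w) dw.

An antiderivative is F(w) = 3*exp(w) + 3*log(w).
Then F(2) - F(1) = (3*log(2) + 3*exp(2)) - (3*exp(1)) = -3*exp(1) + 3*log(2) + 3*exp(2).

-3*exp(1) + 3*log(2) + 3*exp(2)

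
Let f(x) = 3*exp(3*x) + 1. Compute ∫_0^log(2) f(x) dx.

log(2) + 7

An antiderivative is F(x) = exp(3*x) + x.
Then F(log(2)) - F(0) = (log(2) + 8) - (1) = log(2) + 7.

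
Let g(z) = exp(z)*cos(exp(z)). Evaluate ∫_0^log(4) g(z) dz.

Let u = exp(z), so du = exp(z) dz. When z = 0, u = 1; when z = log(4), u = 4.
The integral becomes ∫ cos(u) du from 1 to 4, with antiderivative sin(u).
Back in z: F(z) = sin(exp(z)).
Then F(log(4)) - F(0) = (sin(4)) - (sin(1)) = -sin(1) + sin(4).

-sin(1) + sin(4)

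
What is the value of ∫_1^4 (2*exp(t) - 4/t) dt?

An antiderivative is F(t) = 2*exp(t) - 4*log(t).
Then F(4) - F(1) = (-8*log(2) + 2*exp(4)) - (2*exp(1)) = -8*log(2) - 2*exp(1) + 2*exp(4).

-8*log(2) - 2*exp(1) + 2*exp(4)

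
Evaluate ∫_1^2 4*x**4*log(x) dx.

-124/25 + 128*log(2)/5

Integrate by parts once (u = ln x, dv = 4*x**4 dx).
An antiderivative is F(x) = 4*x**5*(5*log(x) - 1)/25.
Then F(2) - F(1) = (-128/25 + 128*log(2)/5) - (-4/25) = -124/25 + 128*log(2)/5.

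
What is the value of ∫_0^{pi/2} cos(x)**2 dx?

Use the identity cos^2(x) = (1 + cos(2*x))/2.
An antiderivative is F(x) = x/2 + sin(2*x)/4.
Then F(pi/2) - F(0) = (pi/4) - (0) = pi/4.

pi/4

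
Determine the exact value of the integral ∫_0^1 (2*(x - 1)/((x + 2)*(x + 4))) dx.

Factor the denominator: x**2 + 6*x + 8 = (x + 4)(x + 2).
Partial fractions: 2*(x - 1)/((x + 2)*(x + 4)) = 5/(x + 4) - 3/(x + 2).
An antiderivative is F(x) = -3*log(x + 2) + 5*log(x + 4).
Then F(1) - F(0) = (-3*log(3) + 5*log(5)) - (7*log(2)) = -7*log(2) - 3*log(3) + 5*log(5).

-7*log(2) - 3*log(3) + 5*log(5)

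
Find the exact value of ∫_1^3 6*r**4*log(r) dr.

-1452/25 + 1458*log(3)/5

Integrate by parts once (u = ln r, dv = 6*r**4 dr).
An antiderivative is F(r) = 6*r**5*(5*log(r) - 1)/25.
Then F(3) - F(1) = (-1458/25 + 1458*log(3)/5) - (-6/25) = -1452/25 + 1458*log(3)/5.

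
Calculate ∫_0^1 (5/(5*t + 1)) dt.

Let u = 5*t + 1, so du = 5 dt. When t = 0, u = 1; when t = 1, u = 6.
The integral becomes ∫ 1/u du from 1 to 6, with antiderivative log(u).
Back in t: F(t) = log(5*t + 1).
Then F(1) - F(0) = (log(6)) - (0) = log(6).

log(6)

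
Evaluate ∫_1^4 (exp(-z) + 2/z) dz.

-exp(-4) + exp(-1) + 4*log(2)

An antiderivative is F(z) = 2*log(z) - exp(-z).
Then F(4) - F(1) = (-exp(-4) + 4*log(2)) - (-exp(-1)) = -exp(-4) + exp(-1) + 4*log(2).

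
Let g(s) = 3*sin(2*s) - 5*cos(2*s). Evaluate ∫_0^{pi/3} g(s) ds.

9/4 - 5*sqrt(3)/4

An antiderivative is F(s) = -5*sin(2*s)/2 - 3*cos(2*s)/2.
Then F(pi/3) - F(0) = (3/4 - 5*sqrt(3)/4) - (-3/2) = 9/4 - 5*sqrt(3)/4.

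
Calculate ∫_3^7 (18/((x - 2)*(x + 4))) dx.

Factor the denominator: x**2 + 2*x - 8 = (x + 4)(x - 2).
Partial fractions: 18/((x - 2)*(x + 4)) = -3/(x + 4) + 3/(x - 2).
An antiderivative is F(x) = 3*log(x - 2) - 3*log(x + 4).
Then F(7) - F(3) = (-3*log(11) + 3*log(5)) - (-3*log(7)) = -3*log(11) + 3*log(5) + 3*log(7).

-3*log(11) + 3*log(5) + 3*log(7)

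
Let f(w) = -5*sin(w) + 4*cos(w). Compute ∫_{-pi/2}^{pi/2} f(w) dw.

An antiderivative is F(w) = 4*sin(w) + 5*cos(w).
Then F(pi/2) - F(-pi/2) = (4) - (-4) = 8.

8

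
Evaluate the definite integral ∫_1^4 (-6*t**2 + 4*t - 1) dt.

By the power rule, an antiderivative is F(t) = -2*t**3 + 2*t**2 - t.
Then F(4) - F(1) = (-100) - (-1) = -99.

-99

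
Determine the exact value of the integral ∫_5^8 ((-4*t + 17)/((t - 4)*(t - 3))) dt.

-5*log(5) + 7*log(2)

Factor the denominator: t**2 - 7*t + 12 = (t - 3)(t - 4).
Partial fractions: (-4*t + 17)/((t - 4)*(t - 3)) = -5/(t - 3) + 1/(t - 4).
An antiderivative is F(t) = log(t - 4) - 5*log(t - 3).
Then F(8) - F(5) = (-5*log(5) + 2*log(2)) - (-log(32)) = -5*log(5) + 7*log(2).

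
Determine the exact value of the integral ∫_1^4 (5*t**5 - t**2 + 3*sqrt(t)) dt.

6811/2

By the power rule, an antiderivative is F(t) = 5*t**6/6 + 2*t**(3/2) - t**3/3.
Then F(4) - F(1) = (3408) - (5/2) = 6811/2.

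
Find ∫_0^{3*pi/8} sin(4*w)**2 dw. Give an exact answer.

3*pi/16

Use the identity sin^2(4*w) = (1 - cos(8*w))/2.
An antiderivative is F(w) = w/2 - sin(8*w)/16.
Then F(3*pi/8) - F(0) = (3*pi/16) - (0) = 3*pi/16.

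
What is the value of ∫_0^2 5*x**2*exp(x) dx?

-10 + 10*exp(2)

Integrate by parts twice (u = x^2, dv = 5*exp(x) dx).
An antiderivative is F(x) = (5*x**2 - 10*x + 10)*exp(x).
Then F(2) - F(0) = (10*exp(2)) - (10) = -10 + 10*exp(2).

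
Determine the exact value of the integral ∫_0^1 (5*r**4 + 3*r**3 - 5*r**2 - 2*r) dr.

By the power rule, an antiderivative is F(r) = r**5 + 3*r**4/4 - 5*r**3/3 - r**2.
Then F(1) - F(0) = (-11/12) - (0) = -11/12.

-11/12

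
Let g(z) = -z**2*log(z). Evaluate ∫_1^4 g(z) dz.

Integrate by parts once (u = ln z, dv = -z**2 dz).
An antiderivative is F(z) = -z**3*(3*log(z) - 1)/9.
Then F(4) - F(1) = (64/9 - 128*log(2)/3) - (1/9) = 7 - 128*log(2)/3.

7 - 128*log(2)/3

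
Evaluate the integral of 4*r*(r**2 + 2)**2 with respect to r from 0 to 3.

Let u = r**2 + 2, so du = 2*r dr. When r = 0, u = 2; when r = 3, u = 11.
The integral becomes 2·∫ u**2 du from 2 to 11, with antiderivative 2*u**3/3.
Back in r: F(r) = 2*(r**2 + 2)**3/3.
Then F(3) - F(0) = (2662/3) - (16/3) = 882.

882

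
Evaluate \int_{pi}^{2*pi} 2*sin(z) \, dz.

An antiderivative is F(z) = -2*cos(z).
Then F(2*pi) - F(pi) = (-2) - (2) = -4.

-4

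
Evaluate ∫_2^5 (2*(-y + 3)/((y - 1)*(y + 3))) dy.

Factor the denominator: y**2 + 2*y - 3 = (y + 3)(y - 1).
Partial fractions: 2*(-y + 3)/((y - 1)*(y + 3)) = -3/(y + 3) + 1/(y - 1).
An antiderivative is F(y) = log(y - 1) - 3*log(y + 3).
Then F(5) - F(2) = (-7*log(2)) - (-3*log(5)) = -7*log(2) + 3*log(5).

-7*log(2) + 3*log(5)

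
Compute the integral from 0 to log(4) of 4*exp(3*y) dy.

84

Let u = exp(y), so du = exp(y) dy. When y = 0, u = 1; when y = log(4), u = 4.
The integral becomes 4·∫ u**2 du from 1 to 4, with antiderivative 4*u**3/3.
Back in y: F(y) = 4*exp(3*y)/3.
Then F(log(4)) - F(0) = (256/3) - (4/3) = 84.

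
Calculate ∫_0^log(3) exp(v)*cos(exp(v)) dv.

-sin(1) + sin(3)

Let u = exp(v), so du = exp(v) dv. When v = 0, u = 1; when v = log(3), u = 3.
The integral becomes ∫ cos(u) du from 1 to 3, with antiderivative sin(u).
Back in v: F(v) = sin(exp(v)).
Then F(log(3)) - F(0) = (sin(3)) - (sin(1)) = -sin(1) + sin(3).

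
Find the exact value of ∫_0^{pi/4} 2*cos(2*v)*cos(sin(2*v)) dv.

Let u = sin(2*v), so du = 2*cos(2*v) dv. When v = 0, u = 0; when v = pi/4, u = 1.
The integral becomes ∫ cos(u) du from 0 to 1, with antiderivative sin(u).
Back in v: F(v) = sin(sin(2*v)).
Then F(pi/4) - F(0) = (sin(1)) - (0) = sin(1).

sin(1)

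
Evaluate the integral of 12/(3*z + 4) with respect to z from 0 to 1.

-8*log(2) + 4*log(7)

Let u = 3*z + 4, so du = 3 dz. When z = 0, u = 4; when z = 1, u = 7.
The integral becomes 4·∫ 1/u du from 4 to 7, with antiderivative 4*log(u).
Back in z: F(z) = 4*log(3*z + 4).
Then F(1) - F(0) = (4*log(7)) - (8*log(2)) = -8*log(2) + 4*log(7).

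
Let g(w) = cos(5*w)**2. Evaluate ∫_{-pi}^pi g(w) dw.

Use the identity cos^2(5*w) = (1 + cos(10*w))/2.
An antiderivative is F(w) = w/2 + sin(10*w)/20.
Then F(pi) - F(-pi) = (pi/2) - (-pi/2) = pi.

pi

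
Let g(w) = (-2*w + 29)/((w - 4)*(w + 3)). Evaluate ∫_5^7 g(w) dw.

Factor the denominator: w**2 - w - 12 = (w + 3)(w - 4).
Partial fractions: (-2*w + 29)/((w - 4)*(w + 3)) = -5/(w + 3) + 3/(w - 4).
An antiderivative is F(w) = 3*log(w - 4) - 5*log(w + 3).
Then F(7) - F(5) = (-5*log(5) - 5*log(2) + 3*log(3)) - (-15*log(2)) = -5*log(5) + 3*log(3) + 10*log(2).

-5*log(5) + 3*log(3) + 10*log(2)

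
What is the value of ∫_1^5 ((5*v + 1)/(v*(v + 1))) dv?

log(5) + 4*log(3)

Factor the denominator: v**2 + v = (v + 1)v.
Partial fractions: (5*v + 1)/(v*(v + 1)) = 4/(v + 1) + 1/v.
An antiderivative is F(v) = log(v) + 4*log(v + 1).
Then F(5) - F(1) = (log(5) + 4*log(2) + 4*log(3)) - (log(16)) = log(5) + 4*log(3).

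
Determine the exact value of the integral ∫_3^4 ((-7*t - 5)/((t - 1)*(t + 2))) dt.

Factor the denominator: t**2 + t - 2 = (t + 2)(t - 1).
Partial fractions: (-7*t - 5)/((t - 1)*(t + 2)) = -3/(t + 2) - 4/(t - 1).
An antiderivative is F(t) = -4*log(t - 1) - 3*log(t + 2).
Then F(4) - F(3) = (-7*log(3) - 3*log(2)) - (-3*log(5) - 4*log(2)) = -7*log(3) + log(2) + 3*log(5).

-7*log(3) + log(2) + 3*log(5)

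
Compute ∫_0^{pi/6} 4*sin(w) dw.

An antiderivative is F(w) = -4*cos(w).
Then F(pi/6) - F(0) = (-2*sqrt(3)) - (-4) = 4 - 2*sqrt(3).

4 - 2*sqrt(3)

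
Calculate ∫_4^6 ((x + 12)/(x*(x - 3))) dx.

Factor the denominator: x**2 - 3*x = x(x - 3).
Partial fractions: (x + 12)/(x*(x - 3)) = -4/x + 5/(x - 3).
An antiderivative is F(x) = -4*log(x) + 5*log(x - 3).
Then F(6) - F(4) = (log(3/16)) - (-8*log(2)) = log(48).

log(48)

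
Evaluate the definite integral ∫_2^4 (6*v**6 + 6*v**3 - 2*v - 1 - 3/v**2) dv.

By the power rule, an antiderivative is F(v) = 6*v**7/7 + 3*v**4/2 - v**2 - v + 3/v.
Then F(4) - F(2) = (403429/28) - (1809/14) = 399811/28.

399811/28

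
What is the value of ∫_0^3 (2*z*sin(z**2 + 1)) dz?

Let u = z**2 + 1, so du = 2*z dz. When z = 0, u = 1; when z = 3, u = 10.
The integral becomes ∫ sin(u) du from 1 to 10, with antiderivative -cos(u).
Back in z: F(z) = -cos(z**2 + 1).
Then F(3) - F(0) = (-cos(10)) - (-cos(1)) = cos(1) - cos(10).

cos(1) - cos(10)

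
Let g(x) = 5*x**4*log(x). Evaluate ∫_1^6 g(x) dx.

-1555 + 7776*log(2) + 7776*log(3)

Integrate by parts once (u = ln x, dv = 5*x**4 dx).
An antiderivative is F(x) = x**5*(5*log(x) - 1)/5.
Then F(6) - F(1) = (-7776/5 + 7776*log(2) + 7776*log(3)) - (-1/5) = -1555 + 7776*log(2) + 7776*log(3).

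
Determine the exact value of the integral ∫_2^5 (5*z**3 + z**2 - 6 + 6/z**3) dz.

19572/25

By the power rule, an antiderivative is F(z) = 5*z**4/4 + z**3/3 - 6*z - 3/z**2.
Then F(5) - F(2) = (237839/300) - (119/12) = 19572/25.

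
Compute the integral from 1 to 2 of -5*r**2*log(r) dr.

Integrate by parts once (u = ln r, dv = -5*r**2 dr).
An antiderivative is F(r) = -5*r**3*(3*log(r) - 1)/9.
Then F(2) - F(1) = (40/9 - 40*log(2)/3) - (5/9) = 35/9 - 40*log(2)/3.

35/9 - 40*log(2)/3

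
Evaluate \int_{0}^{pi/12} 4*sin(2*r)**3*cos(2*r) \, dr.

Let u = sin(2*r), so du = 2*cos(2*r) dr. When r = 0, u = 0; when r = pi/12, u = 1/2.
The integral becomes 2·∫ u**3 du from 0 to 1/2, with antiderivative u**4/2.
Back in r: F(r) = sin(2*r)**4/2.
Then F(pi/12) - F(0) = (1/32) - (0) = 1/32.

1/32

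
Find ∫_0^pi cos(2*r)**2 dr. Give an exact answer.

Use the identity cos^2(2*r) = (1 + cos(4*r))/2.
An antiderivative is F(r) = r/2 + sin(4*r)/8.
Then F(pi) - F(0) = (pi/2) - (0) = pi/2.

pi/2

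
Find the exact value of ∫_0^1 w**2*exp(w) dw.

Integrate by parts twice (u = w^2, dv = exp(w) dw).
An antiderivative is F(w) = (w**2 - 2*w + 2)*exp(w).
Then F(1) - F(0) = (E) - (2) = -2 + E.

-2 + E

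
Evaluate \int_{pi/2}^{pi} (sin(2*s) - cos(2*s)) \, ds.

An antiderivative is F(s) = -sin(2*s)/2 - cos(2*s)/2.
Then F(pi) - F(pi/2) = (-1/2) - (1/2) = -1.

-1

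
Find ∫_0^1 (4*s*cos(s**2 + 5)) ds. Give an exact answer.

Let u = s**2 + 5, so du = 2*s ds. When s = 0, u = 5; when s = 1, u = 6.
The integral becomes 2·∫ cos(u) du from 5 to 6, with antiderivative 2*sin(u).
Back in s: F(s) = 2*sin(s**2 + 5).
Then F(1) - F(0) = (2*sin(6)) - (2*sin(5)) = 2*sin(6) - 2*sin(5).

2*sin(6) - 2*sin(5)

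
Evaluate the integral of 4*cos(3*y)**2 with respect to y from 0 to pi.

2*pi

Use the identity cos^2(3*y) = (1 + cos(6*y))/2.
An antiderivative is F(y) = 2*y + sin(6*y)/3.
Then F(pi) - F(0) = (2*pi) - (0) = 2*pi.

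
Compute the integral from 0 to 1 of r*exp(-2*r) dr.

Integrate by parts once (u = r, dv = exp(-2*r) dr).
An antiderivative is F(r) = (-2*r - 1)*exp(-2*r)/4.
Then F(1) - F(0) = (-3*exp(-2)/4) - (-1/4) = (-3 + exp(2))*exp(-2)/4.

(-3 + exp(2))*exp(-2)/4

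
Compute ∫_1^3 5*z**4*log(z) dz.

Integrate by parts once (u = ln z, dv = 5*z**4 dz).
An antiderivative is F(z) = z**5*(5*log(z) - 1)/5.
Then F(3) - F(1) = (-243/5 + 243*log(3)) - (-1/5) = -242/5 + 243*log(3).

-242/5 + 243*log(3)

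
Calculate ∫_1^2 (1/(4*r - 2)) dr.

An antiderivative is F(r) = log(4*r - 2)/4.
Then F(2) - F(1) = (log(6)/4) - (log(2)/4) = log(3)/4.

log(3)/4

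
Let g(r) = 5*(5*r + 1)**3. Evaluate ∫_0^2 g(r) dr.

Let u = 5*r + 1, so du = 5 dr. When r = 0, u = 1; when r = 2, u = 11.
The integral becomes ∫ u**3 du from 1 to 11, with antiderivative u**4/4.
Back in r: F(r) = (5*r + 1)**4/4.
Then F(2) - F(0) = (14641/4) - (1/4) = 3660.

3660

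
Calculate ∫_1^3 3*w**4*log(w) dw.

Integrate by parts once (u = ln w, dv = 3*w**4 dw).
An antiderivative is F(w) = 3*w**5*(5*log(w) - 1)/25.
Then F(3) - F(1) = (-729/25 + 729*log(3)/5) - (-3/25) = -726/25 + 729*log(3)/5.

-726/25 + 729*log(3)/5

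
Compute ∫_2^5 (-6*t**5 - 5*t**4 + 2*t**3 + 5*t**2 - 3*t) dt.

By the power rule, an antiderivative is F(t) = -t**6 - t**5 + t**4/2 + 5*t**3/3 - 3*t**2/2.
Then F(5) - F(2) = (-54800/3) - (-242/3) = -18186.

-18186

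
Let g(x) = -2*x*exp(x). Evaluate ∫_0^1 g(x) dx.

Integrate by parts once (u = x, dv = -2*exp(x) dx).
An antiderivative is F(x) = (-2*x + 2)*exp(x).
Then F(1) - F(0) = (0) - (2) = -2.

-2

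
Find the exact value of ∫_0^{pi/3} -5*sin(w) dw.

An antiderivative is F(w) = 5*cos(w).
Then F(pi/3) - F(0) = (5/2) - (5) = -5/2.

-5/2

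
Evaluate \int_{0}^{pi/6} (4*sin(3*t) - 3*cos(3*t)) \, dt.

An antiderivative is F(t) = -sin(3*t) - 4*cos(3*t)/3.
Then F(pi/6) - F(0) = (-1) - (-4/3) = 1/3.

1/3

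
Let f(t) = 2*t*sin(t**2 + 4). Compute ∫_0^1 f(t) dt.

Let u = t**2 + 4, so du = 2*t dt. When t = 0, u = 4; when t = 1, u = 5.
The integral becomes ∫ sin(u) du from 4 to 5, with antiderivative -cos(u).
Back in t: F(t) = -cos(t**2 + 4).
Then F(1) - F(0) = (-cos(5)) - (-cos(4)) = cos(4) - cos(5).

cos(4) - cos(5)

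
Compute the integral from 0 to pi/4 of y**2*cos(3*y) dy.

Integrate by parts twice (u = y^2, dv = cos(3*y) dy).
An antiderivative is F(y) = y**2*sin(3*y)/3 + 2*y*cos(3*y)/9 - 2*sin(3*y)/27.
Then F(pi/4) - F(0) = (sqrt(2)*(-24*pi - 32 + 9*pi**2)/864) - (0) = sqrt(2)*(-24*pi - 32 + 9*pi**2)/864.

sqrt(2)*(-24*pi - 32 + 9*pi**2)/864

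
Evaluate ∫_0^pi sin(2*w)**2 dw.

pi/2

Use the identity sin^2(2*w) = (1 - cos(4*w))/2.
An antiderivative is F(w) = w/2 - sin(4*w)/8.
Then F(pi) - F(0) = (pi/2) - (0) = pi/2.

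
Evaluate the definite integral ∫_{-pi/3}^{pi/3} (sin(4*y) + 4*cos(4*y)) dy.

An antiderivative is F(y) = sin(4*y) - cos(4*y)/4.
Then F(pi/3) - F(-pi/3) = (1/8 - sqrt(3)/2) - (1/8 + sqrt(3)/2) = -sqrt(3).

-sqrt(3)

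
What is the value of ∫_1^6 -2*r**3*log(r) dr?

Integrate by parts once (u = ln r, dv = -2*r**3 dr).
An antiderivative is F(r) = -r**4*(4*log(r) - 1)/8.
Then F(6) - F(1) = (-648*log(3) - 648*log(2) + 162) - (1/8) = -648*log(3) - 648*log(2) + 1295/8.

-648*log(3) - 648*log(2) + 1295/8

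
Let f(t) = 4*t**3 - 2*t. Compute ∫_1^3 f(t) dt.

72

By the power rule, an antiderivative is F(t) = t**4 - t**2.
Then F(3) - F(1) = (72) - (0) = 72.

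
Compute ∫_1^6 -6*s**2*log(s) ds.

-432*log(3) - 432*log(2) + 430/3

Integrate by parts once (u = ln s, dv = -6*s**2 ds).
An antiderivative is F(s) = -2*s**3*(3*log(s) - 1)/3.
Then F(6) - F(1) = (-432*log(3) - 432*log(2) + 144) - (2/3) = -432*log(3) - 432*log(2) + 430/3.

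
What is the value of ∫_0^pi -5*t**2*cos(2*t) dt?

-5*pi/2

Integrate by parts twice (u = t^2, dv = -5*cos(2*t) dt).
An antiderivative is F(t) = -5*t**2*sin(2*t)/2 - 5*t*cos(2*t)/2 + 5*sin(2*t)/4.
Then F(pi) - F(0) = (-5*pi/2) - (0) = -5*pi/2.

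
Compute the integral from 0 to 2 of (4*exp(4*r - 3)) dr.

-(1 - exp(8))*exp(-3)

Let u = 4*r - 3, so du = 4 dr. When r = 0, u = -3; when r = 2, u = 5.
The integral becomes ∫ exp(u) du from -3 to 5, with antiderivative exp(u).
Back in r: F(r) = exp(4*r - 3).
Then F(2) - F(0) = (exp(5)) - (exp(-3)) = -(1 - exp(8))*exp(-3).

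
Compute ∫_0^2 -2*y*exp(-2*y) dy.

(5 - exp(4))*exp(-4)/2

Integrate by parts once (u = y, dv = -2*exp(-2*y) dy).
An antiderivative is F(y) = (2*y + 1)*exp(-2*y)/2.
Then F(2) - F(0) = (5*exp(-4)/2) - (1/2) = (5 - exp(4))*exp(-4)/2.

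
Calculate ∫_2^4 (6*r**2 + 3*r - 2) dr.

By the power rule, an antiderivative is F(r) = 2*r**3 + 3*r**2/2 - 2*r.
Then F(4) - F(2) = (144) - (18) = 126.

126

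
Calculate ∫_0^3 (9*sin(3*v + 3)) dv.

3*cos(3) - 3*cos(12)

Let u = 3*v + 3, so du = 3 dv. When v = 0, u = 3; when v = 3, u = 12.
The integral becomes 3·∫ sin(u) du from 3 to 12, with antiderivative -3*cos(u).
Back in v: F(v) = -3*cos(3*v + 3).
Then F(3) - F(0) = (-3*cos(12)) - (-3*cos(3)) = 3*cos(3) - 3*cos(12).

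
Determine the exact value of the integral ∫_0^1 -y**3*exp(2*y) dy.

-exp(2)/8 - 3/8

Integrate by parts 3 times (u = y^3, dv = -exp(2*y) dy).
An antiderivative is F(y) = (-4*y**3 + 6*y**2 - 6*y + 3)*exp(2*y)/8.
Then F(1) - F(0) = (-exp(2)/8) - (3/8) = -exp(2)/8 - 3/8.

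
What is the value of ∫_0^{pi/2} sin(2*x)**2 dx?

pi/4

Use the identity sin^2(2*x) = (1 - cos(4*x))/2.
An antiderivative is F(x) = x/2 - sin(4*x)/8.
Then F(pi/2) - F(0) = (pi/4) - (0) = pi/4.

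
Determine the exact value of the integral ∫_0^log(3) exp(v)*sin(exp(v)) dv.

cos(1) - cos(3)

Let u = exp(v), so du = exp(v) dv. When v = 0, u = 1; when v = log(3), u = 3.
The integral becomes ∫ sin(u) du from 1 to 3, with antiderivative -cos(u).
Back in v: F(v) = -cos(exp(v)).
Then F(log(3)) - F(0) = (-cos(3)) - (-cos(1)) = cos(1) - cos(3).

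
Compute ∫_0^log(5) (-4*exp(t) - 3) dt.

-16 - 3*log(5)

An antiderivative is F(t) = -3*t - 4*exp(t).
Then F(log(5)) - F(0) = (-20 - 3*log(5)) - (-4) = -16 - 3*log(5).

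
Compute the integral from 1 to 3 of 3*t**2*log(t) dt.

-26/3 + 27*log(3)

Integrate by parts once (u = ln t, dv = 3*t**2 dt).
An antiderivative is F(t) = t**3*(3*log(t) - 1)/3.
Then F(3) - F(1) = (-9 + 27*log(3)) - (-1/3) = -26/3 + 27*log(3).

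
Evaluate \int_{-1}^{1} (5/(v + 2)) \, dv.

5*log(3)

An antiderivative is F(v) = 5*log(v + 2).
Then F(1) - F(-1) = (5*log(3)) - (0) = 5*log(3).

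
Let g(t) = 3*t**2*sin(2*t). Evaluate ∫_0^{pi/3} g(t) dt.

-9/8 + pi**2/12 + sqrt(3)*pi/4

Integrate by parts twice (u = t^2, dv = 3*sin(2*t) dt).
An antiderivative is F(t) = -3*t**2*cos(2*t)/2 + 3*t*sin(2*t)/2 + 3*cos(2*t)/4.
Then F(pi/3) - F(0) = (-3/8 + pi**2/12 + sqrt(3)*pi/4) - (3/4) = -9/8 + pi**2/12 + sqrt(3)*pi/4.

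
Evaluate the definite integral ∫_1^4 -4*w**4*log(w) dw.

Integrate by parts once (u = ln w, dv = -4*w**4 dw).
An antiderivative is F(w) = -4*w**5*(5*log(w) - 1)/25.
Then F(4) - F(1) = (4096/25 - 8192*log(2)/5) - (4/25) = 4092/25 - 8192*log(2)/5.

4092/25 - 8192*log(2)/5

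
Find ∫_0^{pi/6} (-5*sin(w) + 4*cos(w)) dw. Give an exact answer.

An antiderivative is F(w) = 4*sin(w) + 5*cos(w).
Then F(pi/6) - F(0) = (2 + 5*sqrt(3)/2) - (5) = -3 + 5*sqrt(3)/2.

-3 + 5*sqrt(3)/2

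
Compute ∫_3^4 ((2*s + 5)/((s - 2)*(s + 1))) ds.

log(32/5)

Factor the denominator: s**2 - s - 2 = (s + 1)(s - 2).
Partial fractions: (2*s + 5)/((s - 2)*(s + 1)) = -1/(s + 1) + 3/(s - 2).
An antiderivative is F(s) = 3*log(s - 2) - log(s + 1).
Then F(4) - F(3) = (log(8/5)) - (-log(4)) = log(32/5).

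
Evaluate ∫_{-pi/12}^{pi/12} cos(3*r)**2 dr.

Use the identity cos^2(3*r) = (1 + cos(6*r))/2.
An antiderivative is F(r) = r/2 + sin(6*r)/12.
Then F(pi/12) - F(-pi/12) = (1/12 + pi/24) - (-pi/24 - 1/12) = 1/6 + pi/12.

1/6 + pi/12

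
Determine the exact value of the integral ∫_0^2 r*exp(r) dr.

1 + exp(2)

Integrate by parts once (u = r, dv = exp(r) dr).
An antiderivative is F(r) = (r - 1)*exp(r).
Then F(2) - F(0) = (exp(2)) - (-1) = 1 + exp(2).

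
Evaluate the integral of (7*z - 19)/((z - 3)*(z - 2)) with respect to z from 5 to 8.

3*log(2) + 2*log(5)

Factor the denominator: z**2 - 5*z + 6 = (z - 2)(z - 3).
Partial fractions: (7*z - 19)/((z - 3)*(z - 2)) = 5/(z - 2) + 2/(z - 3).
An antiderivative is F(z) = 2*log(z - 3) + 5*log(z - 2).
Then F(8) - F(5) = (2*log(5) + 5*log(2) + 5*log(3)) - (2*log(2) + 5*log(3)) = 3*log(2) + 2*log(5).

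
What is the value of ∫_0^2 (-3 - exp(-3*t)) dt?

An antiderivative is F(t) = -3*t + exp(-3*t)/3.
Then F(2) - F(0) = (-6 + exp(-6)/3) - (1/3) = -19/3 + exp(-6)/3.

-19/3 + exp(-6)/3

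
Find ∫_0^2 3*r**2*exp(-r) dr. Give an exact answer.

Integrate by parts twice (u = r^2, dv = 3*exp(-r) dr).
An antiderivative is F(r) = (-3*r**2 - 6*r - 6)*exp(-r).
Then F(2) - F(0) = (-30*exp(-2)) - (-6) = 6 - 30*exp(-2).

6 - 30*exp(-2)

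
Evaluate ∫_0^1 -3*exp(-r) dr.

-3 + 3*exp(-1)

An antiderivative is F(r) = 3*exp(-r).
Then F(1) - F(0) = (3*exp(-1)) - (3) = -3 + 3*exp(-1).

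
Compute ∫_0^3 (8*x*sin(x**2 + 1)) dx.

4*cos(1) - 4*cos(10)

Let u = x**2 + 1, so du = 2*x dx. When x = 0, u = 1; when x = 3, u = 10.
The integral becomes 4·∫ sin(u) du from 1 to 10, with antiderivative -4*cos(u).
Back in x: F(x) = -4*cos(x**2 + 1).
Then F(3) - F(0) = (-4*cos(10)) - (-4*cos(1)) = 4*cos(1) - 4*cos(10).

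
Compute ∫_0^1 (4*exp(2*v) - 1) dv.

An antiderivative is F(v) = 2*exp(2*v) - v.
Then F(1) - F(0) = (-1 + 2*exp(2)) - (2) = -3 + 2*exp(2).

-3 + 2*exp(2)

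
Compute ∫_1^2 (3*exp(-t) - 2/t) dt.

An antiderivative is F(t) = -2*log(t) - 3*exp(-t).
Then F(2) - F(1) = (-2*log(2) - 3*exp(-2)) - (-3*exp(-1)) = -2*log(2) - 3*exp(-2) + 3*exp(-1).

-2*log(2) - 3*exp(-2) + 3*exp(-1)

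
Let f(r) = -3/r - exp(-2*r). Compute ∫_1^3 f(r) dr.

(-6*exp(6)*log(3) - exp(4) + 1)*exp(-6)/2

An antiderivative is F(r) = -3*log(r) + exp(-2*r)/2.
Then F(3) - F(1) = (-3*log(3) + exp(-6)/2) - (exp(-2)/2) = (-6*exp(6)*log(3) - exp(4) + 1)*exp(-6)/2.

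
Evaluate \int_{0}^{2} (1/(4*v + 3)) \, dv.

An antiderivative is F(v) = log(4*v + 3)/4.
Then F(2) - F(0) = (log(11)/4) - (log(3)/4) = -log(3)/4 + log(11)/4.

-log(3)/4 + log(11)/4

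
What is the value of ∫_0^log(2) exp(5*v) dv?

Let u = exp(v), so du = exp(v) dv. When v = 0, u = 1; when v = log(2), u = 2.
The integral becomes ∫ u**4 du from 1 to 2, with antiderivative u**5/5.
Back in v: F(v) = exp(5*v)/5.
Then F(log(2)) - F(0) = (32/5) - (1/5) = 31/5.

31/5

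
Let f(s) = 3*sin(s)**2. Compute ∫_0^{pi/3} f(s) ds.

-3*sqrt(3)/8 + pi/2

Use the identity sin^2(s) = (1 - cos(2*s))/2.
An antiderivative is F(s) = 3*s/2 - 3*sin(2*s)/4.
Then F(pi/3) - F(0) = (-3*sqrt(3)/8 + pi/2) - (0) = -3*sqrt(3)/8 + pi/2.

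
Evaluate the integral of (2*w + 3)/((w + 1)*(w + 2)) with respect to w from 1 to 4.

Factor the denominator: w**2 + 3*w + 2 = (w + 2)(w + 1).
Partial fractions: (2*w + 3)/((w + 1)*(w + 2)) = 1/(w + 2) + 1/(w + 1).
An antiderivative is F(w) = log(w + 1) + log(w + 2).
Then F(4) - F(1) = (log(30)) - (log(6)) = log(5).

log(5)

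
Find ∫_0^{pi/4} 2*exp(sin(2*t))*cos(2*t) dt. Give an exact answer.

-1 + E

Let u = sin(2*t), so du = 2*cos(2*t) dt. When t = 0, u = 0; when t = pi/4, u = 1.
The integral becomes ∫ exp(u) du from 0 to 1, with antiderivative exp(u).
Back in t: F(t) = exp(sin(2*t)).
Then F(pi/4) - F(0) = (E) - (1) = -1 + E.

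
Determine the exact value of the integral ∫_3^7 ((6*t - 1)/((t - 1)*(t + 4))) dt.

Factor the denominator: t**2 + 3*t - 4 = (t + 4)(t - 1).
Partial fractions: (6*t - 1)/((t - 1)*(t + 4)) = 5/(t + 4) + 1/(t - 1).
An antiderivative is F(t) = log(t - 1) + 5*log(t + 4).
Then F(7) - F(3) = (log(2) + log(3) + 5*log(11)) - (log(2) + 5*log(7)) = -5*log(7) + log(3) + 5*log(11).

-5*log(7) + log(3) + 5*log(11)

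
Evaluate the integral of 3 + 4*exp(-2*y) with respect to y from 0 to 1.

5 - 2*exp(-2)

An antiderivative is F(y) = 3*y - 2*exp(-2*y).
Then F(1) - F(0) = (3 - 2*exp(-2)) - (-2) = 5 - 2*exp(-2).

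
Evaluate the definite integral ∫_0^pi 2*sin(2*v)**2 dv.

Use the identity sin^2(2*v) = (1 - cos(4*v))/2.
An antiderivative is F(v) = v - sin(4*v)/4.
Then F(pi) - F(0) = (pi) - (0) = pi.

pi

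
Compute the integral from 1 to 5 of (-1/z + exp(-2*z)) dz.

-log(5) - exp(-10)/2 + exp(-2)/2

An antiderivative is F(z) = -log(z) - exp(-2*z)/2.
Then F(5) - F(1) = (-log(5) - exp(-10)/2) - (-exp(-2)/2) = -log(5) - exp(-10)/2 + exp(-2)/2.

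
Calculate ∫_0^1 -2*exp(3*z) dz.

An antiderivative is F(z) = -2*exp(3*z)/3.
Then F(1) - F(0) = (-2*exp(3)/3) - (-2/3) = 2/3 - 2*exp(3)/3.

2/3 - 2*exp(3)/3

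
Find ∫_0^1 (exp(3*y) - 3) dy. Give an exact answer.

-10/3 + exp(3)/3

An antiderivative is F(y) = exp(3*y)/3 - 3*y.
Then F(1) - F(0) = (-3 + exp(3)/3) - (1/3) = -10/3 + exp(3)/3.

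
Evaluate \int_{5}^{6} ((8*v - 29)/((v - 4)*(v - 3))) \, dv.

-2*log(2) + 5*log(3)

Factor the denominator: v**2 - 7*v + 12 = (v - 3)(v - 4).
Partial fractions: (8*v - 29)/((v - 4)*(v - 3)) = 5/(v - 3) + 3/(v - 4).
An antiderivative is F(v) = 3*log(v - 4) + 5*log(v - 3).
Then F(6) - F(5) = (3*log(2) + 5*log(3)) - (log(32)) = -2*log(2) + 5*log(3).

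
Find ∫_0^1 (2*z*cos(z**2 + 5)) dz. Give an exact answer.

Let u = z**2 + 5, so du = 2*z dz. When z = 0, u = 5; when z = 1, u = 6.
The integral becomes ∫ cos(u) du from 5 to 6, with antiderivative sin(u).
Back in z: F(z) = sin(z**2 + 5).
Then F(1) - F(0) = (sin(6)) - (sin(5)) = sin(6) - sin(5).

sin(6) - sin(5)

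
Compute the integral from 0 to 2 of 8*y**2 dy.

64/3

Let u = 2*y, so du = 2 dy. When y = 0, u = 0; when y = 2, u = 4.
The integral becomes ∫ u**2 du from 0 to 4, with antiderivative u**3/3.
Back in y: F(y) = 8*y**3/3.
Then F(2) - F(0) = (64/3) - (0) = 64/3.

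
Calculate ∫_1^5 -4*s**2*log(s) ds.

496/9 - 500*log(5)/3

Integrate by parts once (u = ln s, dv = -4*s**2 ds).
An antiderivative is F(s) = -4*s**3*(3*log(s) - 1)/9.
Then F(5) - F(1) = (500/9 - 500*log(5)/3) - (4/9) = 496/9 - 500*log(5)/3.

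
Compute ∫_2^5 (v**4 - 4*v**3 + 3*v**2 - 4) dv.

By the power rule, an antiderivative is F(v) = v**5/5 - v**4 + v**3 - 4*v.
Then F(5) - F(2) = (105) - (-48/5) = 573/5.

573/5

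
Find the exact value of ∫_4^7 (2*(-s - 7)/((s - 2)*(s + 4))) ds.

-3*log(5) + log(11)

Factor the denominator: s**2 + 2*s - 8 = (s + 4)(s - 2).
Partial fractions: 2*(-s - 7)/((s - 2)*(s + 4)) = 1/(s + 4) - 3/(s - 2).
An antiderivative is F(s) = -3*log(s - 2) + log(s + 4).
Then F(7) - F(4) = (-3*log(5) + log(11)) - (0) = -3*log(5) + log(11).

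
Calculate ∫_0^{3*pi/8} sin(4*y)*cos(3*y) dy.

4/7 - 3*sqrt(2 - sqrt(2))/14

Use the identity sin(4*y)cos(3*y) = [sin(7*y) + sin(y)]/2.
An antiderivative is F(y) = -cos(y)/2 - cos(7*y)/14.
Then F(3*pi/8) - F(0) = (-3*sqrt(2 - sqrt(2))/14) - (-4/7) = 4/7 - 3*sqrt(2 - sqrt(2))/14.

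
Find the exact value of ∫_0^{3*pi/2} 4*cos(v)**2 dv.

3*pi

Use the identity cos^2(v) = (1 + cos(2*v))/2.
An antiderivative is F(v) = 2*v + sin(2*v).
Then F(3*pi/2) - F(0) = (3*pi) - (0) = 3*pi.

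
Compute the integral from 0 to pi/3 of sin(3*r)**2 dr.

pi/6

Use the identity sin^2(3*r) = (1 - cos(6*r))/2.
An antiderivative is F(r) = r/2 - sin(6*r)/12.
Then F(pi/3) - F(0) = (pi/6) - (0) = pi/6.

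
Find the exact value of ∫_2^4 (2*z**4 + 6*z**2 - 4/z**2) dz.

By the power rule, an antiderivative is F(z) = 2*z**5/5 + 2*z**3 + 4/z.
Then F(4) - F(2) = (2693/5) - (154/5) = 2539/5.

2539/5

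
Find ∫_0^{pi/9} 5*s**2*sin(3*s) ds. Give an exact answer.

Integrate by parts twice (u = s^2, dv = 5*sin(3*s) ds).
An antiderivative is F(s) = -5*s**2*cos(3*s)/3 + 10*s*sin(3*s)/9 + 10*cos(3*s)/27.
Then F(pi/9) - F(0) = (-5*pi**2/486 + 5/27 + 5*sqrt(3)*pi/81) - (10/27) = -5/27 - 5*pi**2/486 + 5*sqrt(3)*pi/81.

-5/27 - 5*pi**2/486 + 5*sqrt(3)*pi/81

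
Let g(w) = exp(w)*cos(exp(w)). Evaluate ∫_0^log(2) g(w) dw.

Let u = exp(w), so du = exp(w) dw. When w = 0, u = 1; when w = log(2), u = 2.
The integral becomes ∫ cos(u) du from 1 to 2, with antiderivative sin(u).
Back in w: F(w) = sin(exp(w)).
Then F(log(2)) - F(0) = (sin(2)) - (sin(1)) = -sin(1) + sin(2).

-sin(1) + sin(2)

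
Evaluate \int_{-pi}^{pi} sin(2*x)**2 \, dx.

pi

Use the identity sin^2(2*x) = (1 - cos(4*x))/2.
An antiderivative is F(x) = x/2 - sin(4*x)/8.
Then F(pi) - F(-pi) = (pi/2) - (-pi/2) = pi.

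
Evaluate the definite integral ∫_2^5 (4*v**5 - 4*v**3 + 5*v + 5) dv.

19665/2

By the power rule, an antiderivative is F(v) = 2*v**6/3 - v**4 + 5*v**2/2 + 5*v.
Then F(5) - F(2) = (59275/6) - (140/3) = 19665/2.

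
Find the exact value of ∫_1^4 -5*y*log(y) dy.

75/4 - 80*log(2)

Integrate by parts once (u = ln y, dv = -5*y dy).
An antiderivative is F(y) = -5*y**2*(2*log(y) - 1)/4.
Then F(4) - F(1) = (20 - 80*log(2)) - (5/4) = 75/4 - 80*log(2).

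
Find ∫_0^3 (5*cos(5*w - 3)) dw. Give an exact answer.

Let u = 5*w - 3, so du = 5 dw. When w = 0, u = -3; when w = 3, u = 12.
The integral becomes ∫ cos(u) du from -3 to 12, with antiderivative sin(u).
Back in w: F(w) = sin(5*w - 3).
Then F(3) - F(0) = (sin(12)) - (-sin(3)) = sin(12) + sin(3).

sin(12) + sin(3)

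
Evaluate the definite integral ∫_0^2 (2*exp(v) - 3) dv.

An antiderivative is F(v) = -3*v + 2*exp(v).
Then F(2) - F(0) = (-6 + 2*exp(2)) - (2) = -8 + 2*exp(2).

-8 + 2*exp(2)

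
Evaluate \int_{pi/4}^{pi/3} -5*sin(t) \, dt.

5/2 - 5*sqrt(2)/2

An antiderivative is F(t) = 5*cos(t).
Then F(pi/3) - F(pi/4) = (5/2) - (5*sqrt(2)/2) = 5/2 - 5*sqrt(2)/2.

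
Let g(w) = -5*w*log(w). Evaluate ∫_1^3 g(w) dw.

10 - 45*log(3)/2

Integrate by parts once (u = ln w, dv = -5*w dw).
An antiderivative is F(w) = -5*w**2*(2*log(w) - 1)/4.
Then F(3) - F(1) = (45/4 - 45*log(3)/2) - (5/4) = 10 - 45*log(3)/2.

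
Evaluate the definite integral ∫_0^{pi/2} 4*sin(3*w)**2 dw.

Use the identity sin^2(3*w) = (1 - cos(6*w))/2.
An antiderivative is F(w) = 2*w - sin(6*w)/3.
Then F(pi/2) - F(0) = (pi) - (0) = pi.

pi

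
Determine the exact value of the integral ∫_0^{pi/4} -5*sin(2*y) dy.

-5/2

An antiderivative is F(y) = 5*cos(2*y)/2.
Then F(pi/4) - F(0) = (0) - (5/2) = -5/2.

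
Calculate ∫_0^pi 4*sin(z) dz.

8

An antiderivative is F(z) = -4*cos(z).
Then F(pi) - F(0) = (4) - (-4) = 8.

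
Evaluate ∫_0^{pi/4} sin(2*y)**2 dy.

pi/8

Use the identity sin^2(2*y) = (1 - cos(4*y))/2.
An antiderivative is F(y) = y/2 - sin(4*y)/8.
Then F(pi/4) - F(0) = (pi/8) - (0) = pi/8.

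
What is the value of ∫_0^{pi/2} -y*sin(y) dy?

-1

Integrate by parts once (u = y, dv = -sin(y) dy).
An antiderivative is F(y) = y*cos(y) - sin(y).
Then F(pi/2) - F(0) = (-1) - (0) = -1.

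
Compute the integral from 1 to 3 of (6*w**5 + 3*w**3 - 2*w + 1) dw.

By the power rule, an antiderivative is F(w) = w**6 + 3*w**4/4 - w**2 + w.
Then F(3) - F(1) = (3135/4) - (7/4) = 782.

782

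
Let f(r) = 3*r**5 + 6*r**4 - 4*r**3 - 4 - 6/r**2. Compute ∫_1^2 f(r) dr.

467/10

By the power rule, an antiderivative is F(r) = r**6/2 + 6*r**5/5 - r**4 - 4*r + 6/r.
Then F(2) - F(1) = (247/5) - (27/10) = 467/10.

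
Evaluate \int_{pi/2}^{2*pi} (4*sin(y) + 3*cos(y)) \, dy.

An antiderivative is F(y) = 3*sin(y) - 4*cos(y).
Then F(2*pi) - F(pi/2) = (-4) - (3) = -7.

-7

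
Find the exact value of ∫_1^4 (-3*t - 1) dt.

By the power rule, an antiderivative is F(t) = -3*t**2/2 - t.
Then F(4) - F(1) = (-28) - (-5/2) = -51/2.

-51/2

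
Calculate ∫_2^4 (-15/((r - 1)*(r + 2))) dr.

-log(32)

Factor the denominator: r**2 + r - 2 = (r + 2)(r - 1).
Partial fractions: -15/((r - 1)*(r + 2)) = 5/(r + 2) - 5/(r - 1).
An antiderivative is F(r) = -5*log(r - 1) + 5*log(r + 2).
Then F(4) - F(2) = (log(32)) - (10*log(2)) = -log(32).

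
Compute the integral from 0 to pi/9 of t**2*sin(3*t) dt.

Integrate by parts twice (u = t^2, dv = sin(3*t) dt).
An antiderivative is F(t) = -t**2*cos(3*t)/3 + 2*t*sin(3*t)/9 + 2*cos(3*t)/27.
Then F(pi/9) - F(0) = (-pi**2/486 + 1/27 + sqrt(3)*pi/81) - (2/27) = -1/27 - pi**2/486 + sqrt(3)*pi/81.

-1/27 - pi**2/486 + sqrt(3)*pi/81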